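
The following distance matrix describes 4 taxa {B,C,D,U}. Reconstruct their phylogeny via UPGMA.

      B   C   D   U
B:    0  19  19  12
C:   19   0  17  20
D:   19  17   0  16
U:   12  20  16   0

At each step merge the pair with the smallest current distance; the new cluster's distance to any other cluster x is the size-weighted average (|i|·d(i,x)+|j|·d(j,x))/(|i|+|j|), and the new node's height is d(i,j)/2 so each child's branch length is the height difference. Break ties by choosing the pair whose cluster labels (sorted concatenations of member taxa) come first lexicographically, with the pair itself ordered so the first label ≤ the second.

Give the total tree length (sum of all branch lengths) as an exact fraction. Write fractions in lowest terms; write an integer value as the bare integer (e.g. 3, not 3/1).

1. join B+U (d=12) ⇒ BU; edges |B|=6, |U|=6
  updated: d(BU,C)=39/2, d(BU,D)=35/2
2. join C+D (d=17) ⇒ CD; edges |C|=17/2, |D|=17/2
  updated: d(BU,CD)=37/2
3. join BU+CD (d=37/2) ⇒ BCDU; edges |BU|=13/4, |CD|=3/4
final tree: ((B:6,U:6):13/4,(C:17/2,D:17/2):3/4)
total length: 33

33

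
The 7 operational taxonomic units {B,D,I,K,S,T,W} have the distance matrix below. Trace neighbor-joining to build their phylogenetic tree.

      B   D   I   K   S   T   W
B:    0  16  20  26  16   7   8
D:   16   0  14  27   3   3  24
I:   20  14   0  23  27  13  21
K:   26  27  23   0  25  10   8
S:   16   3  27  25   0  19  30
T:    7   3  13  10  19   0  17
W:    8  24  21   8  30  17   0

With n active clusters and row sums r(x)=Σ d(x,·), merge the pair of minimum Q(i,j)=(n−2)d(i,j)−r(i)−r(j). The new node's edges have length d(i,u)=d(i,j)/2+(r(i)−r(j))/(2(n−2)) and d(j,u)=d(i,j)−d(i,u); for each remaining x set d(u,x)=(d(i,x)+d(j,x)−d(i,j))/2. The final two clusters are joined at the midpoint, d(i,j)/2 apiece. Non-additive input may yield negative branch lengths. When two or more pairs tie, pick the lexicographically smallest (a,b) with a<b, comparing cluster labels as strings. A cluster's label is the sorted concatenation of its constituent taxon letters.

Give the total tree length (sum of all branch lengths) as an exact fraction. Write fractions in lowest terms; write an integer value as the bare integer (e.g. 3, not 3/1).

369/8

step 1: merge (D,S) at d=3, Q=-192; branch lengths D→-9/5, S→24/5; new cluster DS
  updated: d(B,DS)=29/2, d(DS,I)=19, d(DS,K)=49/2, d(DS,T)=19/2, d(DS,W)=51/2
step 2: merge (K,W) at d=8, Q=-139; branch lengths K→11/2, W→5/2; new cluster KW
  updated: d(B,KW)=13, d(DS,KW)=21, d(I,KW)=18, d(KW,T)=19/2
step 3: merge (I,KW) at d=18, Q=-155/2; branch lengths I→125/12, KW→91/12; new cluster IKW
  updated: d(B,IKW)=15/2, d(DS,IKW)=11, d(IKW,T)=9/4
step 4: merge (B,DS) at d=29/2, Q=-35; branch lengths B→23/4, DS→35/4; new cluster BDS
  updated: d(BDS,IKW)=2, d(BDS,T)=1
step 5: merge (BDS,IKW) at d=2, Q=-21/4; branch lengths BDS→3/8, IKW→13/8; new cluster BDIKSW
  updated: d(BDIKSW,T)=5/8
step 6: merge (BDIKSW,T) at d=5/8; branch lengths BDIKSW→5/16, T→5/16; new cluster BDIKSTW
final tree: (((B:23/4,(D:-9/5,S:24/5):35/4):3/8,(I:125/12,(K:11/2,W:5/2):91/12):13/8):5/16,T:5/16)
total length: 369/8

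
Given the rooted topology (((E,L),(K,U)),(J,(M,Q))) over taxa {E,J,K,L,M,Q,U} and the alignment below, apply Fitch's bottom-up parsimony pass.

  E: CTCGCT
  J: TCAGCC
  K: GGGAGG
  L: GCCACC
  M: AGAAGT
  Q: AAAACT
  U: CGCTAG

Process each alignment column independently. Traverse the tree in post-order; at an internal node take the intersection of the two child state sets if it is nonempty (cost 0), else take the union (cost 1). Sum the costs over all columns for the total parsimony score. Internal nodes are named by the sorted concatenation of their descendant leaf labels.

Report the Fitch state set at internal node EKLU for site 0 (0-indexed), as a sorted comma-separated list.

C,G

site 0, node EL: E={C} ∪ L={G} → {C,G} (+1)
site 0, node KU: K={G} ∪ U={C} → {C,G} (+1)
site 0, node EKLU: EL={C,G} ∩ KU={C,G} → {C,G} (+0)
site 0, node MQ: M={A} ∩ Q={A} → {A} (+0)
site 0, node JMQ: J={T} ∪ MQ={A} → {A,T} (+1)
site 0, node EJKLMQU: EKLU={C,G} ∪ JMQ={A,T} → {A,C,G,T} (+1)
site 1, node EL: E={T} ∪ L={C} → {C,T} (+1)
site 1, node KU: K={G} ∩ U={G} → {G} (+0)
site 1, node EKLU: EL={C,T} ∪ KU={G} → {C,G,T} (+1)
site 1, node MQ: M={G} ∪ Q={A} → {A,G} (+1)
site 1, node JMQ: J={C} ∪ MQ={A,G} → {A,C,G} (+1)
site 1, node EJKLMQU: EKLU={C,G,T} ∩ JMQ={A,C,G} → {C,G} (+0)
site 2, node EL: E={C} ∩ L={C} → {C} (+0)
site 2, node KU: K={G} ∪ U={C} → {C,G} (+1)
site 2, node EKLU: EL={C} ∩ KU={C,G} → {C} (+0)
site 2, node MQ: M={A} ∩ Q={A} → {A} (+0)
site 2, node JMQ: J={A} ∩ MQ={A} → {A} (+0)
site 2, node EJKLMQU: EKLU={C} ∪ JMQ={A} → {A,C} (+1)
site 3, node EL: E={G} ∪ L={A} → {A,G} (+1)
site 3, node KU: K={A} ∪ U={T} → {A,T} (+1)
site 3, node EKLU: EL={A,G} ∩ KU={A,T} → {A} (+0)
site 3, node MQ: M={A} ∩ Q={A} → {A} (+0)
site 3, node JMQ: J={G} ∪ MQ={A} → {A,G} (+1)
site 3, node EJKLMQU: EKLU={A} ∩ JMQ={A,G} → {A} (+0)
site 4, node EL: E={C} ∩ L={C} → {C} (+0)
site 4, node KU: K={G} ∪ U={A} → {A,G} (+1)
site 4, node EKLU: EL={C} ∪ KU={A,G} → {A,C,G} (+1)
site 4, node MQ: M={G} ∪ Q={C} → {C,G} (+1)
site 4, node JMQ: J={C} ∩ MQ={C,G} → {C} (+0)
site 4, node EJKLMQU: EKLU={A,C,G} ∩ JMQ={C} → {C} (+0)
site 5, node EL: E={T} ∪ L={C} → {C,T} (+1)
site 5, node KU: K={G} ∩ U={G} → {G} (+0)
site 5, node EKLU: EL={C,T} ∪ KU={G} → {C,G,T} (+1)
site 5, node MQ: M={T} ∩ Q={T} → {T} (+0)
site 5, node JMQ: J={C} ∪ MQ={T} → {C,T} (+1)
site 5, node EJKLMQU: EKLU={C,G,T} ∩ JMQ={C,T} → {C,T} (+0)
per-site changes: [4, 4, 2, 3, 3, 3]; total = 19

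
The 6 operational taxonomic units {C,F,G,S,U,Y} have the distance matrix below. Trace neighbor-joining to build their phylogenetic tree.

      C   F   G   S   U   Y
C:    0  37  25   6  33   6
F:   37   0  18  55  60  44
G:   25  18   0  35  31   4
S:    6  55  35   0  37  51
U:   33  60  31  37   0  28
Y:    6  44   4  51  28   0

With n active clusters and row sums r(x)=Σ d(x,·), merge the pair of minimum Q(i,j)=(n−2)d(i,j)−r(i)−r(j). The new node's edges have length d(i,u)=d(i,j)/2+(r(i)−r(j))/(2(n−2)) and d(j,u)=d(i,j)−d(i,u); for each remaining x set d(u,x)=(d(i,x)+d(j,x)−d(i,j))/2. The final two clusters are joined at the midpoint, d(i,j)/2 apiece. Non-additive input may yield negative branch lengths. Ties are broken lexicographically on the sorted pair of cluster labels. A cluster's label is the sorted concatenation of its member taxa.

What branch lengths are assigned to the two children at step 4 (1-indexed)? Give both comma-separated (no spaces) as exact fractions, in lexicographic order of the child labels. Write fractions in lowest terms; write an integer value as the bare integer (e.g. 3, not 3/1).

11/2,39/4

iteration 1: select C,S (d=6, Q=-267); attach at lengths (-53/8, 101/8); label the merged cluster CS
  updated: d(CS,F)=43, d(CS,G)=27, d(CS,U)=32, d(CS,Y)=51/2
iteration 2: select F,G (d=18, Q=-191); attach at lengths (139/6, -31/6); label the merged cluster FG
  updated: d(CS,FG)=26, d(FG,U)=73/2, d(FG,Y)=15
iteration 3: select CS,U (d=32, Q=-116); attach at lengths (51/4, 77/4); label the merged cluster CSU
  updated: d(CSU,FG)=61/4, d(CSU,Y)=43/4
iteration 4: select CSU,FG (d=61/4, Q=-41); attach at lengths (11/2, 39/4); label the merged cluster CFGSU
  updated: d(CFGSU,Y)=21/4
iteration 5: select CFGSU,Y (d=21/4); attach at lengths (21/8, 21/8); label the merged cluster CFGSUY
final tree: ((((C:-53/8,S:101/8):51/4,U:77/4):11/2,(F:139/6,G:-31/6):39/4):21/8,Y:21/8)
total length: 153/2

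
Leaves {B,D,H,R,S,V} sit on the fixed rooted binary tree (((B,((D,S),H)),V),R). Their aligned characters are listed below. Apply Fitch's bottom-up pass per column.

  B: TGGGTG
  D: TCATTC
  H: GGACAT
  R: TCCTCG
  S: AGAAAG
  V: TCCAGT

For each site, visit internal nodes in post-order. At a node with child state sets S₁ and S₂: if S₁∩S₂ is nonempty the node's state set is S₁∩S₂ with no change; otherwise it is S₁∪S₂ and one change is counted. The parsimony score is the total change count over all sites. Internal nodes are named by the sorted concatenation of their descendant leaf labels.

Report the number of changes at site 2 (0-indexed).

[col 0] DS: children D:{T}, S:{A} ∪→ {A,T}; cost 1
[col 0] DHS: children DS:{A,T}, H:{G} ∪→ {A,G,T}; cost 1
[col 0] BDHS: children B:{T}, DHS:{A,G,T} ∩→ {T}; cost 0
[col 0] BDHSV: children BDHS:{T}, V:{T} ∩→ {T}; cost 0
[col 0] BDHRSV: children BDHSV:{T}, R:{T} ∩→ {T}; cost 0
[col 1] DS: children D:{C}, S:{G} ∪→ {C,G}; cost 1
[col 1] DHS: children DS:{C,G}, H:{G} ∩→ {G}; cost 0
[col 1] BDHS: children B:{G}, DHS:{G} ∩→ {G}; cost 0
[col 1] BDHSV: children BDHS:{G}, V:{C} ∪→ {C,G}; cost 1
[col 1] BDHRSV: children BDHSV:{C,G}, R:{C} ∩→ {C}; cost 0
[col 2] DS: children D:{A}, S:{A} ∩→ {A}; cost 0
[col 2] DHS: children DS:{A}, H:{A} ∩→ {A}; cost 0
[col 2] BDHS: children B:{G}, DHS:{A} ∪→ {A,G}; cost 1
[col 2] BDHSV: children BDHS:{A,G}, V:{C} ∪→ {A,C,G}; cost 1
[col 2] BDHRSV: children BDHSV:{A,C,G}, R:{C} ∩→ {C}; cost 0
[col 3] DS: children D:{T}, S:{A} ∪→ {A,T}; cost 1
[col 3] DHS: children DS:{A,T}, H:{C} ∪→ {A,C,T}; cost 1
[col 3] BDHS: children B:{G}, DHS:{A,C,T} ∪→ {A,C,G,T}; cost 1
[col 3] BDHSV: children BDHS:{A,C,G,T}, V:{A} ∩→ {A}; cost 0
[col 3] BDHRSV: children BDHSV:{A}, R:{T} ∪→ {A,T}; cost 1
[col 4] DS: children D:{T}, S:{A} ∪→ {A,T}; cost 1
[col 4] DHS: children DS:{A,T}, H:{A} ∩→ {A}; cost 0
[col 4] BDHS: children B:{T}, DHS:{A} ∪→ {A,T}; cost 1
[col 4] BDHSV: children BDHS:{A,T}, V:{G} ∪→ {A,G,T}; cost 1
[col 4] BDHRSV: children BDHSV:{A,G,T}, R:{C} ∪→ {A,C,G,T}; cost 1
[col 5] DS: children D:{C}, S:{G} ∪→ {C,G}; cost 1
[col 5] DHS: children DS:{C,G}, H:{T} ∪→ {C,G,T}; cost 1
[col 5] BDHS: children B:{G}, DHS:{C,G,T} ∩→ {G}; cost 0
[col 5] BDHSV: children BDHS:{G}, V:{T} ∪→ {G,T}; cost 1
[col 5] BDHRSV: children BDHSV:{G,T}, R:{G} ∩→ {G}; cost 0
per-site changes: [2, 2, 2, 4, 4, 3]; total = 17

2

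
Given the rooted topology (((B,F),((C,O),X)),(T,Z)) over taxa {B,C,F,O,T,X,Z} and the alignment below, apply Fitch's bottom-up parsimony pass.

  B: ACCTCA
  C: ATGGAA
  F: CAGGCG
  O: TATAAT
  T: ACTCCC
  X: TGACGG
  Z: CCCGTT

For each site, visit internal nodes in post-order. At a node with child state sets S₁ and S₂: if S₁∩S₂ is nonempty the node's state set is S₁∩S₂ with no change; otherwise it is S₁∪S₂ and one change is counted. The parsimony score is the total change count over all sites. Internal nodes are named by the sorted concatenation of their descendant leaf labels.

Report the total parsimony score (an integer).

25

site 0, node BF: B={A} ∪ F={C} → {A,C} (+1)
site 0, node CO: C={A} ∪ O={T} → {A,T} (+1)
site 0, node COX: CO={A,T} ∩ X={T} → {T} (+0)
site 0, node BCFOX: BF={A,C} ∪ COX={T} → {A,C,T} (+1)
site 0, node TZ: T={A} ∪ Z={C} → {A,C} (+1)
site 0, node BCFOTXZ: BCFOX={A,C,T} ∩ TZ={A,C} → {A,C} (+0)
site 1, node BF: B={C} ∪ F={A} → {A,C} (+1)
site 1, node CO: C={T} ∪ O={A} → {A,T} (+1)
site 1, node COX: CO={A,T} ∪ X={G} → {A,G,T} (+1)
site 1, node BCFOX: BF={A,C} ∩ COX={A,G,T} → {A} (+0)
site 1, node TZ: T={C} ∩ Z={C} → {C} (+0)
site 1, node BCFOTXZ: BCFOX={A} ∪ TZ={C} → {A,C} (+1)
site 2, node BF: B={C} ∪ F={G} → {C,G} (+1)
site 2, node CO: C={G} ∪ O={T} → {G,T} (+1)
site 2, node COX: CO={G,T} ∪ X={A} → {A,G,T} (+1)
site 2, node BCFOX: BF={C,G} ∩ COX={A,G,T} → {G} (+0)
site 2, node TZ: T={T} ∪ Z={C} → {C,T} (+1)
site 2, node BCFOTXZ: BCFOX={G} ∪ TZ={C,T} → {C,G,T} (+1)
site 3, node BF: B={T} ∪ F={G} → {G,T} (+1)
site 3, node CO: C={G} ∪ O={A} → {A,G} (+1)
site 3, node COX: CO={A,G} ∪ X={C} → {A,C,G} (+1)
site 3, node BCFOX: BF={G,T} ∩ COX={A,C,G} → {G} (+0)
site 3, node TZ: T={C} ∪ Z={G} → {C,G} (+1)
site 3, node BCFOTXZ: BCFOX={G} ∩ TZ={C,G} → {G} (+0)
site 4, node BF: B={C} ∩ F={C} → {C} (+0)
site 4, node CO: C={A} ∩ O={A} → {A} (+0)
site 4, node COX: CO={A} ∪ X={G} → {A,G} (+1)
site 4, node BCFOX: BF={C} ∪ COX={A,G} → {A,C,G} (+1)
site 4, node TZ: T={C} ∪ Z={T} → {C,T} (+1)
site 4, node BCFOTXZ: BCFOX={A,C,G} ∩ TZ={C,T} → {C} (+0)
site 5, node BF: B={A} ∪ F={G} → {A,G} (+1)
site 5, node CO: C={A} ∪ O={T} → {A,T} (+1)
site 5, node COX: CO={A,T} ∪ X={G} → {A,G,T} (+1)
site 5, node BCFOX: BF={A,G} ∩ COX={A,G,T} → {A,G} (+0)
site 5, node TZ: T={C} ∪ Z={T} → {C,T} (+1)
site 5, node BCFOTXZ: BCFOX={A,G} ∪ TZ={C,T} → {A,C,G,T} (+1)
per-site changes: [4, 4, 5, 4, 3, 5]; total = 25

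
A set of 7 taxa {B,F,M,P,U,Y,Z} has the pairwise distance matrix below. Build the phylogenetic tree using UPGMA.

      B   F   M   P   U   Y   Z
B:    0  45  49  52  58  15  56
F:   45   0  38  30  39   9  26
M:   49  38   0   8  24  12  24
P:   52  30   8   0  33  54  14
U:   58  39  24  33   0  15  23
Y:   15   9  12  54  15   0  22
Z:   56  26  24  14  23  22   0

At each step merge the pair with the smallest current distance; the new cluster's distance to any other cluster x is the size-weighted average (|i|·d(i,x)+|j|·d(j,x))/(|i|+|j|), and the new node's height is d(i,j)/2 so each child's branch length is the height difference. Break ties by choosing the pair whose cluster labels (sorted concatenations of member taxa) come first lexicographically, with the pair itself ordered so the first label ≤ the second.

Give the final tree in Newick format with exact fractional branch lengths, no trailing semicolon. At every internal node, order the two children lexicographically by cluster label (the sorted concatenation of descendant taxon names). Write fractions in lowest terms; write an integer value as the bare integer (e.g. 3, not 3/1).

1. join M+P (d=8) ⇒ MP; edges |M|=4, |P|=4
  updated: d(B,MP)=101/2, d(F,MP)=34, d(MP,U)=57/2, d(MP,Y)=33, d(MP,Z)=19
2. join F+Y (d=9) ⇒ FY; edges |F|=9/2, |Y|=9/2
  updated: d(B,FY)=30, d(FY,MP)=67/2, d(FY,U)=27, d(FY,Z)=24
3. join MP+Z (d=19) ⇒ MPZ; edges |MP|=11/2, |Z|=19/2
  updated: d(B,MPZ)=157/3, d(FY,MPZ)=91/3, d(MPZ,U)=80/3
4. join MPZ+U (d=80/3) ⇒ MPUZ; edges |MPZ|=23/6, |U|=40/3
  updated: d(B,MPUZ)=215/4, d(FY,MPUZ)=59/2
5. join FY+MPUZ (d=59/2) ⇒ FMPUYZ; edges |FY|=41/4, |MPUZ|=17/12
  updated: d(B,FMPUYZ)=275/6
6. join B+FMPUYZ (d=275/6) ⇒ BFMPUYZ; edges |B|=275/12, |FMPUYZ|=49/6
final tree: (B:275/12,((F:9/2,Y:9/2):41/4,(((M:4,P:4):11/2,Z:19/2):23/6,U:40/3):17/12):49/6)
total length: 1103/12

(B:275/12,((F:9/2,Y:9/2):41/4,(((M:4,P:4):11/2,Z:19/2):23/6,U:40/3):17/12):49/6)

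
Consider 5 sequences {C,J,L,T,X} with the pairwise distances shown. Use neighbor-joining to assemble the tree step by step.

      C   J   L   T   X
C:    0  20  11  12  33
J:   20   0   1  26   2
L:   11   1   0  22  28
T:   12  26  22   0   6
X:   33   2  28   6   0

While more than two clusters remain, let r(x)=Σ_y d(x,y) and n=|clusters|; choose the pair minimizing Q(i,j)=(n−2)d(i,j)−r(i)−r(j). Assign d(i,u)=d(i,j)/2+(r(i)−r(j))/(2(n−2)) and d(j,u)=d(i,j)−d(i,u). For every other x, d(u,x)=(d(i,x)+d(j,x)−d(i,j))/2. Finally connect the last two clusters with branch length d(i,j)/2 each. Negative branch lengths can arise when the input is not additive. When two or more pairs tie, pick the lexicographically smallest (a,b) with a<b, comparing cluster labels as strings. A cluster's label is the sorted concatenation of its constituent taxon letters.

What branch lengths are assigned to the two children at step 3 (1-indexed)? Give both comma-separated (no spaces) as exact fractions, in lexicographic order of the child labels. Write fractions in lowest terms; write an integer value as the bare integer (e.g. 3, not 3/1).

iteration 1: select T,X (d=6, Q=-117); attach at lengths (5/2, 7/2); label the merged cluster TX
  updated: d(C,TX)=39/2, d(J,TX)=11, d(L,TX)=22
iteration 2: select C,TX (d=39/2, Q=-64); attach at lengths (37/4, 41/4); label the merged cluster CTX
  updated: d(CTX,J)=23/4, d(CTX,L)=27/4
iteration 3: select CTX,J (d=23/4, Q=-27/2); attach at lengths (23/4, 0); label the merged cluster CJTX
  updated: d(CJTX,L)=1
iteration 4: select CJTX,L (d=1); attach at lengths (1/2, 1/2); label the merged cluster CJLTX
final tree: (((C:37/4,(T:5/2,X:7/2):41/4):23/4,J:0):1/2,L:1/2)
total length: 129/4

23/4,0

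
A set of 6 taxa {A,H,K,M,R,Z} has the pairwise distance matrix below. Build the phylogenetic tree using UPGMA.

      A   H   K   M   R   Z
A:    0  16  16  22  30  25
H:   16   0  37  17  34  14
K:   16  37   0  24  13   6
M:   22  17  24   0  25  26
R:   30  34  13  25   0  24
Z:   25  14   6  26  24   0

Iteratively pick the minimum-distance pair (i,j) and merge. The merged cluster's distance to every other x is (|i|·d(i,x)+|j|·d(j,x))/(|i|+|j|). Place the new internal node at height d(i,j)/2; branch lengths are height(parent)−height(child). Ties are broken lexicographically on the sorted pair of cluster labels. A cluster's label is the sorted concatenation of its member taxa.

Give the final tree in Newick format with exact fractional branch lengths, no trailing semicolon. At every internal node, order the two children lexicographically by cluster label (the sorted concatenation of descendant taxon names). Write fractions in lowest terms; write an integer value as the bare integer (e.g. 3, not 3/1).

(((A:8,H:8):7/4,M:39/4):37/12,((K:3,Z:3):25/4,R:37/4):43/12)

step 1: merge (K,Z) at d=6; branch lengths K→3, Z→3; new cluster KZ
  updated: d(A,KZ)=41/2, d(H,KZ)=51/2, d(KZ,M)=25, d(KZ,R)=37/2
step 2: merge (A,H) at d=16; branch lengths A→8, H→8; new cluster AH
  updated: d(AH,KZ)=23, d(AH,M)=39/2, d(AH,R)=32
step 3: merge (KZ,R) at d=37/2; branch lengths KZ→25/4, R→37/4; new cluster KRZ
  updated: d(AH,KRZ)=26, d(KRZ,M)=25
step 4: merge (AH,M) at d=39/2; branch lengths AH→7/4, M→39/4; new cluster AHM
  updated: d(AHM,KRZ)=77/3
step 5: merge (AHM,KRZ) at d=77/3; branch lengths AHM→37/12, KRZ→43/12; new cluster AHKMRZ
final tree: (((A:8,H:8):7/4,M:39/4):37/12,((K:3,Z:3):25/4,R:37/4):43/12)
total length: 167/3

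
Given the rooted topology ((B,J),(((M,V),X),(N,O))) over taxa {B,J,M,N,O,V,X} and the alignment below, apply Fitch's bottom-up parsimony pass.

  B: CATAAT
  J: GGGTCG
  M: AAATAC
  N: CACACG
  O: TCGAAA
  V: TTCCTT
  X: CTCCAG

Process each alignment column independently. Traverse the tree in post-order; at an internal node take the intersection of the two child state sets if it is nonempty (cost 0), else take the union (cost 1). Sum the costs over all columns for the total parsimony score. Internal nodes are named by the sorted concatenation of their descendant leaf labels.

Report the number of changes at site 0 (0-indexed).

4

[col 0] BJ: children B:{C}, J:{G} ∪→ {C,G}; cost 1
[col 0] MV: children M:{A}, V:{T} ∪→ {A,T}; cost 1
[col 0] MVX: children MV:{A,T}, X:{C} ∪→ {A,C,T}; cost 1
[col 0] NO: children N:{C}, O:{T} ∪→ {C,T}; cost 1
[col 0] MNOVX: children MVX:{A,C,T}, NO:{C,T} ∩→ {C,T}; cost 0
[col 0] BJMNOVX: children BJ:{C,G}, MNOVX:{C,T} ∩→ {C}; cost 0
[col 1] BJ: children B:{A}, J:{G} ∪→ {A,G}; cost 1
[col 1] MV: children M:{A}, V:{T} ∪→ {A,T}; cost 1
[col 1] MVX: children MV:{A,T}, X:{T} ∩→ {T}; cost 0
[col 1] NO: children N:{A}, O:{C} ∪→ {A,C}; cost 1
[col 1] MNOVX: children MVX:{T}, NO:{A,C} ∪→ {A,C,T}; cost 1
[col 1] BJMNOVX: children BJ:{A,G}, MNOVX:{A,C,T} ∩→ {A}; cost 0
[col 2] BJ: children B:{T}, J:{G} ∪→ {G,T}; cost 1
[col 2] MV: children M:{A}, V:{C} ∪→ {A,C}; cost 1
[col 2] MVX: children MV:{A,C}, X:{C} ∩→ {C}; cost 0
[col 2] NO: children N:{C}, O:{G} ∪→ {C,G}; cost 1
[col 2] MNOVX: children MVX:{C}, NO:{C,G} ∩→ {C}; cost 0
[col 2] BJMNOVX: children BJ:{G,T}, MNOVX:{C} ∪→ {C,G,T}; cost 1
[col 3] BJ: children B:{A}, J:{T} ∪→ {A,T}; cost 1
[col 3] MV: children M:{T}, V:{C} ∪→ {C,T}; cost 1
[col 3] MVX: children MV:{C,T}, X:{C} ∩→ {C}; cost 0
[col 3] NO: children N:{A}, O:{A} ∩→ {A}; cost 0
[col 3] MNOVX: children MVX:{C}, NO:{A} ∪→ {A,C}; cost 1
[col 3] BJMNOVX: children BJ:{A,T}, MNOVX:{A,C} ∩→ {A}; cost 0
[col 4] BJ: children B:{A}, J:{C} ∪→ {A,C}; cost 1
[col 4] MV: children M:{A}, V:{T} ∪→ {A,T}; cost 1
[col 4] MVX: children MV:{A,T}, X:{A} ∩→ {A}; cost 0
[col 4] NO: children N:{C}, O:{A} ∪→ {A,C}; cost 1
[col 4] MNOVX: children MVX:{A}, NO:{A,C} ∩→ {A}; cost 0
[col 4] BJMNOVX: children BJ:{A,C}, MNOVX:{A} ∩→ {A}; cost 0
[col 5] BJ: children B:{T}, J:{G} ∪→ {G,T}; cost 1
[col 5] MV: children M:{C}, V:{T} ∪→ {C,T}; cost 1
[col 5] MVX: children MV:{C,T}, X:{G} ∪→ {C,G,T}; cost 1
[col 5] NO: children N:{G}, O:{A} ∪→ {A,G}; cost 1
[col 5] MNOVX: children MVX:{C,G,T}, NO:{A,G} ∩→ {G}; cost 0
[col 5] BJMNOVX: children BJ:{G,T}, MNOVX:{G} ∩→ {G}; cost 0
per-site changes: [4, 4, 4, 3, 3, 4]; total = 22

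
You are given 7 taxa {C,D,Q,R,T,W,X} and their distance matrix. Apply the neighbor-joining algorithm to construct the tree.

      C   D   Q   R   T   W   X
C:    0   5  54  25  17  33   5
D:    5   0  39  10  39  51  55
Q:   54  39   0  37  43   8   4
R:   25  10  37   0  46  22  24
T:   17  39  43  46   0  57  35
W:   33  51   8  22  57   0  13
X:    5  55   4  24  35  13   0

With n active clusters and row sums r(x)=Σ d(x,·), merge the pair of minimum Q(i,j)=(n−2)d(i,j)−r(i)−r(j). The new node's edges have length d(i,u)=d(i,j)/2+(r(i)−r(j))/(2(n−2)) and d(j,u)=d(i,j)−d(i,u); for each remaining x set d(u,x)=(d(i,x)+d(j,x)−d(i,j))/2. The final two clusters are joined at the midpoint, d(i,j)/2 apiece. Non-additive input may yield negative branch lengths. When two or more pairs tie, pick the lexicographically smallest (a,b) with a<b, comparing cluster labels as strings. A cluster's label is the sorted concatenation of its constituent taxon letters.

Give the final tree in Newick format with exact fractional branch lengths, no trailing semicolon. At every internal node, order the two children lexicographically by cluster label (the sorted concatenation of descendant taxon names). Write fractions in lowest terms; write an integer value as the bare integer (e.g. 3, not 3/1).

(((C:-47/16,T:319/16):27/8,(D:35/8,R:45/8):95/8):69/8,((Q:41/10,W:39/10):51/8,X:-15/8):69/8)

iteration 1: select Q,W (d=8, Q=-329); attach at lengths (41/10, 39/10); label the merged cluster QW
  updated: d(C,QW)=79/2, d(D,QW)=41, d(QW,R)=51/2, d(QW,T)=46, d(QW,X)=9/2
iteration 2: select QW,X (d=9/2, Q=-262); attach at lengths (51/8, -15/8); label the merged cluster QWX
  updated: d(C,QWX)=20, d(D,QWX)=183/4, d(QWX,R)=45/2, d(QWX,T)=153/4
iteration 3: select D,R (d=10, Q=-693/4); attach at lengths (35/8, 45/8); label the merged cluster DR
  updated: d(C,DR)=10, d(DR,QWX)=233/8, d(DR,T)=75/2
iteration 4: select C,T (d=17, Q=-423/4); attach at lengths (-47/16, 319/16); label the merged cluster CT
  updated: d(CT,DR)=61/4, d(CT,QWX)=165/8
iteration 5: select CT,DR (d=61/4, Q=-65); attach at lengths (27/8, 95/8); label the merged cluster CDRT
  updated: d(CDRT,QWX)=69/4
iteration 6: select CDRT,QWX (d=69/4); attach at lengths (69/8, 69/8); label the merged cluster CDQRTWX
final tree: (((C:-47/16,T:319/16):27/8,(D:35/8,R:45/8):95/8):69/8,((Q:41/10,W:39/10):51/8,X:-15/8):69/8)
total length: 72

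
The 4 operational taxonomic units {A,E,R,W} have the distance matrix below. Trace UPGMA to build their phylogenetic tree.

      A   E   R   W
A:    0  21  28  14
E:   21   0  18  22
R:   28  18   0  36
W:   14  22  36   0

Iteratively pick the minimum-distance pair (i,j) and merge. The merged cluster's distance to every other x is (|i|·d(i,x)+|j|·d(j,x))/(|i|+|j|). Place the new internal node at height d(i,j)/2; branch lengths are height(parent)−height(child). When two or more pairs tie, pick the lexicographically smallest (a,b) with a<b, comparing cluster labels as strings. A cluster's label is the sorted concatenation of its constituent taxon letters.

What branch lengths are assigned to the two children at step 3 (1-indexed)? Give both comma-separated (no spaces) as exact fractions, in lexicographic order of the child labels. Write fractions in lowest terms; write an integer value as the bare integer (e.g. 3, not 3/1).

1. join A+W (d=14) ⇒ AW; edges |A|=7, |W|=7
  updated: d(AW,E)=43/2, d(AW,R)=32
2. join E+R (d=18) ⇒ ER; edges |E|=9, |R|=9
  updated: d(AW,ER)=107/4
3. join AW+ER (d=107/4) ⇒ AERW; edges |AW|=51/8, |ER|=35/8
final tree: ((A:7,W:7):51/8,(E:9,R:9):35/8)
total length: 171/4

51/8,35/8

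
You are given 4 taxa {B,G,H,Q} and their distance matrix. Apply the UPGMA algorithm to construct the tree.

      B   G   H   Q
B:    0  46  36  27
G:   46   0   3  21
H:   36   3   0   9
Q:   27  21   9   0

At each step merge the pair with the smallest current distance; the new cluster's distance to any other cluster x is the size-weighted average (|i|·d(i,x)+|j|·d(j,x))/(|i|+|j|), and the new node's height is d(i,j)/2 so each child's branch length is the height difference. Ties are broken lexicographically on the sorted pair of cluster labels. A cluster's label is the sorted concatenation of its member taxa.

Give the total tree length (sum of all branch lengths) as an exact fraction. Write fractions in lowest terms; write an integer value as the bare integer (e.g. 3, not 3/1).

1. join G+H (d=3) ⇒ GH; edges |G|=3/2, |H|=3/2
  updated: d(B,GH)=41, d(GH,Q)=15
2. join GH+Q (d=15) ⇒ GHQ; edges |GH|=6, |Q|=15/2
  updated: d(B,GHQ)=109/3
3. join B+GHQ (d=109/3) ⇒ BGHQ; edges |B|=109/6, |GHQ|=32/3
final tree: (B:109/6,((G:3/2,H:3/2):6,Q:15/2):32/3)
total length: 136/3

136/3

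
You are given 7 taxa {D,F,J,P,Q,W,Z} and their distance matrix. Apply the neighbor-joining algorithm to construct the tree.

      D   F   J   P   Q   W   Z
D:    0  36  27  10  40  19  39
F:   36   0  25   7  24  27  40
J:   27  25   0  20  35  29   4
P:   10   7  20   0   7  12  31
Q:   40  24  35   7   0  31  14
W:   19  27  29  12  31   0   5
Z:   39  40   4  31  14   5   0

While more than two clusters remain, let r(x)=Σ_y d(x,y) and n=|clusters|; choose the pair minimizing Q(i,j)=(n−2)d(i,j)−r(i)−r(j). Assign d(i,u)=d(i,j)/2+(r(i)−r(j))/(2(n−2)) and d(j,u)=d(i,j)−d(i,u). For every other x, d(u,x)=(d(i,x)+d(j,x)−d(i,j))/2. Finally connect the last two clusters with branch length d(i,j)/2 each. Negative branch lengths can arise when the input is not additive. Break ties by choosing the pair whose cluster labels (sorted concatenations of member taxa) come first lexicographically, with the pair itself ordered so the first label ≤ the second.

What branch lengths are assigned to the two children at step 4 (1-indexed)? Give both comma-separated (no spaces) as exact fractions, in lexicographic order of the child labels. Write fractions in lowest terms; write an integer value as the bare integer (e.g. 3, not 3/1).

1. join J+Z (d=4, Q=-253) ⇒ JZ; edges |J|=27/10, |Z|=13/10
  updated: d(D,JZ)=31, d(F,JZ)=61/2, d(JZ,P)=47/2, d(JZ,Q)=45/2, d(JZ,W)=15
2. join JZ+W (d=15, Q=-333/2) ⇒ JWZ; edges |JZ|=157/16, |W|=83/16
  updated: d(D,JWZ)=35/2, d(F,JWZ)=85/4, d(JWZ,P)=41/4, d(JWZ,Q)=77/4
3. join D+JWZ (d=35/2, Q=-477/4) ⇒ DJWZ; edges |D|=117/8, |JWZ|=23/8
  updated: d(DJWZ,F)=159/8, d(DJWZ,P)=11/8, d(DJWZ,Q)=167/8
4. join DJWZ+P (d=11/8, Q=-219/4) ⇒ DJPWZ; edges |DJWZ|=59/8, |P|=-6
  updated: d(DJPWZ,F)=51/4, d(DJPWZ,Q)=53/4
5. join DJPWZ+F (d=51/4, Q=-50) ⇒ DFJPWZ; edges |DJPWZ|=1, |F|=47/4
  updated: d(DFJPWZ,Q)=49/4
6. join DFJPWZ+Q (d=49/4) ⇒ DFJPQWZ; edges |DFJPWZ|=49/8, |Q|=49/8
final tree: ((((D:117/8,((J:27/10,Z:13/10):157/16,W:83/16):23/8):59/8,P:-6):1,F:47/4):49/8,Q:49/8)
total length: 503/8

59/8,-6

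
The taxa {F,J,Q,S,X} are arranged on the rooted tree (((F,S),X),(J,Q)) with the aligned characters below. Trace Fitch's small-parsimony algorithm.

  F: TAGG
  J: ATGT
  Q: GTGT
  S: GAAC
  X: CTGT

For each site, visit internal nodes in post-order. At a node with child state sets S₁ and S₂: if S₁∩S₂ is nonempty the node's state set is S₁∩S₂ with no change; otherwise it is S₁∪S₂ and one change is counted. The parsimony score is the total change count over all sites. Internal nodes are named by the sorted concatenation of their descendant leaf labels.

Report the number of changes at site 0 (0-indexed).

3

FS@0: {T} ∪ {G} = {G,T} (union, +1)
FSX@0: {G,T} ∪ {C} = {C,G,T} (union, +1)
JQ@0: {A} ∪ {G} = {A,G} (union, +1)
FJQSX@0: {C,G,T} ∩ {A,G} = {G} (intersection, +0)
FS@1: {A} ∩ {A} = {A} (intersection, +0)
FSX@1: {A} ∪ {T} = {A,T} (union, +1)
JQ@1: {T} ∩ {T} = {T} (intersection, +0)
FJQSX@1: {A,T} ∩ {T} = {T} (intersection, +0)
FS@2: {G} ∪ {A} = {A,G} (union, +1)
FSX@2: {A,G} ∩ {G} = {G} (intersection, +0)
JQ@2: {G} ∩ {G} = {G} (intersection, +0)
FJQSX@2: {G} ∩ {G} = {G} (intersection, +0)
FS@3: {G} ∪ {C} = {C,G} (union, +1)
FSX@3: {C,G} ∪ {T} = {C,G,T} (union, +1)
JQ@3: {T} ∩ {T} = {T} (intersection, +0)
FJQSX@3: {C,G,T} ∩ {T} = {T} (intersection, +0)
per-site changes: [3, 1, 1, 2]; total = 7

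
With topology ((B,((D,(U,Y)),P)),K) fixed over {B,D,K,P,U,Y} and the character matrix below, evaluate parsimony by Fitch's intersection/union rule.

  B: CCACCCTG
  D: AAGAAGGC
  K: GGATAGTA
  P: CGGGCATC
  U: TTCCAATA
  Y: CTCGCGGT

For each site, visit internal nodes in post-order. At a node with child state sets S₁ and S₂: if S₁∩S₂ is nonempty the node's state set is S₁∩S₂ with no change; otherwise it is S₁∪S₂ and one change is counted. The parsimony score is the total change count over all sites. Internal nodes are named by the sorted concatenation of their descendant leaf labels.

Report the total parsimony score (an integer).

24

[col 0] UY: children U:{T}, Y:{C} ∪→ {C,T}; cost 1
[col 0] DUY: children D:{A}, UY:{C,T} ∪→ {A,C,T}; cost 1
[col 0] DPUY: children DUY:{A,C,T}, P:{C} ∩→ {C}; cost 0
[col 0] BDPUY: children B:{C}, DPUY:{C} ∩→ {C}; cost 0
[col 0] BDKPUY: children BDPUY:{C}, K:{G} ∪→ {C,G}; cost 1
[col 1] UY: children U:{T}, Y:{T} ∩→ {T}; cost 0
[col 1] DUY: children D:{A}, UY:{T} ∪→ {A,T}; cost 1
[col 1] DPUY: children DUY:{A,T}, P:{G} ∪→ {A,G,T}; cost 1
[col 1] BDPUY: children B:{C}, DPUY:{A,G,T} ∪→ {A,C,G,T}; cost 1
[col 1] BDKPUY: children BDPUY:{A,C,G,T}, K:{G} ∩→ {G}; cost 0
[col 2] UY: children U:{C}, Y:{C} ∩→ {C}; cost 0
[col 2] DUY: children D:{G}, UY:{C} ∪→ {C,G}; cost 1
[col 2] DPUY: children DUY:{C,G}, P:{G} ∩→ {G}; cost 0
[col 2] BDPUY: children B:{A}, DPUY:{G} ∪→ {A,G}; cost 1
[col 2] BDKPUY: children BDPUY:{A,G}, K:{A} ∩→ {A}; cost 0
[col 3] UY: children U:{C}, Y:{G} ∪→ {C,G}; cost 1
[col 3] DUY: children D:{A}, UY:{C,G} ∪→ {A,C,G}; cost 1
[col 3] DPUY: children DUY:{A,C,G}, P:{G} ∩→ {G}; cost 0
[col 3] BDPUY: children B:{C}, DPUY:{G} ∪→ {C,G}; cost 1
[col 3] BDKPUY: children BDPUY:{C,G}, K:{T} ∪→ {C,G,T}; cost 1
[col 4] UY: children U:{A}, Y:{C} ∪→ {A,C}; cost 1
[col 4] DUY: children D:{A}, UY:{A,C} ∩→ {A}; cost 0
[col 4] DPUY: children DUY:{A}, P:{C} ∪→ {A,C}; cost 1
[col 4] BDPUY: children B:{C}, DPUY:{A,C} ∩→ {C}; cost 0
[col 4] BDKPUY: children BDPUY:{C}, K:{A} ∪→ {A,C}; cost 1
[col 5] UY: children U:{A}, Y:{G} ∪→ {A,G}; cost 1
[col 5] DUY: children D:{G}, UY:{A,G} ∩→ {G}; cost 0
[col 5] DPUY: children DUY:{G}, P:{A} ∪→ {A,G}; cost 1
[col 5] BDPUY: children B:{C}, DPUY:{A,G} ∪→ {A,C,G}; cost 1
[col 5] BDKPUY: children BDPUY:{A,C,G}, K:{G} ∩→ {G}; cost 0
[col 6] UY: children U:{T}, Y:{G} ∪→ {G,T}; cost 1
[col 6] DUY: children D:{G}, UY:{G,T} ∩→ {G}; cost 0
[col 6] DPUY: children DUY:{G}, P:{T} ∪→ {G,T}; cost 1
[col 6] BDPUY: children B:{T}, DPUY:{G,T} ∩→ {T}; cost 0
[col 6] BDKPUY: children BDPUY:{T}, K:{T} ∩→ {T}; cost 0
[col 7] UY: children U:{A}, Y:{T} ∪→ {A,T}; cost 1
[col 7] DUY: children D:{C}, UY:{A,T} ∪→ {A,C,T}; cost 1
[col 7] DPUY: children DUY:{A,C,T}, P:{C} ∩→ {C}; cost 0
[col 7] BDPUY: children B:{G}, DPUY:{C} ∪→ {C,G}; cost 1
[col 7] BDKPUY: children BDPUY:{C,G}, K:{A} ∪→ {A,C,G}; cost 1
per-site changes: [3, 3, 2, 4, 3, 3, 2, 4]; total = 24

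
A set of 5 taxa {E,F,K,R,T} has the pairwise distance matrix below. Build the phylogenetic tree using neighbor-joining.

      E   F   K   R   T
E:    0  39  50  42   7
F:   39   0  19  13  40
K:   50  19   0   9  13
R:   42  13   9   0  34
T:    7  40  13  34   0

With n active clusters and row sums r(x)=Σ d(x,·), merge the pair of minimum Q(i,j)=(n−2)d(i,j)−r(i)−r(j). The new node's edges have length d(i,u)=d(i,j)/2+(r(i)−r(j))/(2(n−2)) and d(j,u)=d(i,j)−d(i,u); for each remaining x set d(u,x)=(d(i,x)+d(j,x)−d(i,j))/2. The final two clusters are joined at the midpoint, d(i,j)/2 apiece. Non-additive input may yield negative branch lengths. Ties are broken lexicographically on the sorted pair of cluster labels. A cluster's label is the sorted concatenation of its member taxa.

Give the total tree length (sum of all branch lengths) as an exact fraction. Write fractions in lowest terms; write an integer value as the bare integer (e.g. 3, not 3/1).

iteration 1: select E,T (d=7, Q=-211); attach at lengths (65/6, -23/6); label the merged cluster ET
  updated: d(ET,F)=36, d(ET,K)=28, d(ET,R)=69/2
iteration 2: select ET,K (d=28, Q=-197/2); attach at lengths (197/8, 27/8); label the merged cluster EKT
  updated: d(EKT,F)=27/2, d(EKT,R)=31/4
iteration 3: select EKT,F (d=27/2, Q=-137/4); attach at lengths (33/8, 75/8); label the merged cluster EFKT
  updated: d(EFKT,R)=29/8
iteration 4: select EFKT,R (d=29/8); attach at lengths (29/16, 29/16); label the merged cluster EFKRT
final tree: ((((E:65/6,T:-23/6):197/8,K:27/8):33/8,F:75/8):29/16,R:29/16)
total length: 417/8

417/8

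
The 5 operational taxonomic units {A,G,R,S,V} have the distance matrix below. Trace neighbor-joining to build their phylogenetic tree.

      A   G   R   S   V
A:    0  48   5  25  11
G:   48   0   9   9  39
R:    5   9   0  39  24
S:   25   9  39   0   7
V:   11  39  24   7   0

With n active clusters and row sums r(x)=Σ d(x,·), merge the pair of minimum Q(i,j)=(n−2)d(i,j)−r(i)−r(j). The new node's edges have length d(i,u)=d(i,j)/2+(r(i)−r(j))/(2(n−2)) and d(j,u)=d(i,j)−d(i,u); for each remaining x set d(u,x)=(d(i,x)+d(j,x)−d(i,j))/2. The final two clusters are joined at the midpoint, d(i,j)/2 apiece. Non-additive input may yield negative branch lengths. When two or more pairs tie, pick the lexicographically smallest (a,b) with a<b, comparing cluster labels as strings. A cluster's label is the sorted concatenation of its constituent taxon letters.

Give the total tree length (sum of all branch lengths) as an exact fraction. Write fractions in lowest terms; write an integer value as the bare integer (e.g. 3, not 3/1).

iteration 1: select G,S (d=9, Q=-158); attach at lengths (26/3, 1/3); label the merged cluster GS
  updated: d(A,GS)=32, d(GS,R)=39/2, d(GS,V)=37/2
iteration 2: select A,R (d=5, Q=-173/2); attach at lengths (19/8, 21/8); label the merged cluster AR
  updated: d(AR,GS)=93/4, d(AR,V)=15
iteration 3: select AR,GS (d=93/4, Q=-227/4); attach at lengths (79/8, 107/8); label the merged cluster AGRS
  updated: d(AGRS,V)=41/8
iteration 4: select AGRS,V (d=41/8); attach at lengths (41/16, 41/16); label the merged cluster AGRSV
final tree: (((A:19/8,R:21/8):79/8,(G:26/3,S:1/3):107/8):41/16,V:41/16)
total length: 339/8

339/8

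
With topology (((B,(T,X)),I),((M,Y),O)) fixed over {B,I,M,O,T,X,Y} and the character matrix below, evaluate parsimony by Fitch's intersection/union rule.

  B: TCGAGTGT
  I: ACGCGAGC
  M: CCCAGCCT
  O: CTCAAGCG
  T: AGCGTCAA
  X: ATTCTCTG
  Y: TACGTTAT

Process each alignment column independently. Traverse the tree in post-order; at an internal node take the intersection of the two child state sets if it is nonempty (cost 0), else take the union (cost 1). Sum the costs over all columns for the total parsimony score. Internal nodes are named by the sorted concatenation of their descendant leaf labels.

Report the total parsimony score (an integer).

29

[col 0] TX: children T:{A}, X:{A} ∩→ {A}; cost 0
[col 0] BTX: children B:{T}, TX:{A} ∪→ {A,T}; cost 1
[col 0] BITX: children BTX:{A,T}, I:{A} ∩→ {A}; cost 0
[col 0] MY: children M:{C}, Y:{T} ∪→ {C,T}; cost 1
[col 0] MOY: children MY:{C,T}, O:{C} ∩→ {C}; cost 0
[col 0] BIMOTXY: children BITX:{A}, MOY:{C} ∪→ {A,C}; cost 1
[col 1] TX: children T:{G}, X:{T} ∪→ {G,T}; cost 1
[col 1] BTX: children B:{C}, TX:{G,T} ∪→ {C,G,T}; cost 1
[col 1] BITX: children BTX:{C,G,T}, I:{C} ∩→ {C}; cost 0
[col 1] MY: children M:{C}, Y:{A} ∪→ {A,C}; cost 1
[col 1] MOY: children MY:{A,C}, O:{T} ∪→ {A,C,T}; cost 1
[col 1] BIMOTXY: children BITX:{C}, MOY:{A,C,T} ∩→ {C}; cost 0
[col 2] TX: children T:{C}, X:{T} ∪→ {C,T}; cost 1
[col 2] BTX: children B:{G}, TX:{C,T} ∪→ {C,G,T}; cost 1
[col 2] BITX: children BTX:{C,G,T}, I:{G} ∩→ {G}; cost 0
[col 2] MY: children M:{C}, Y:{C} ∩→ {C}; cost 0
[col 2] MOY: children MY:{C}, O:{C} ∩→ {C}; cost 0
[col 2] BIMOTXY: children BITX:{G}, MOY:{C} ∪→ {C,G}; cost 1
[col 3] TX: children T:{G}, X:{C} ∪→ {C,G}; cost 1
[col 3] BTX: children B:{A}, TX:{C,G} ∪→ {A,C,G}; cost 1
[col 3] BITX: children BTX:{A,C,G}, I:{C} ∩→ {C}; cost 0
[col 3] MY: children M:{A}, Y:{G} ∪→ {A,G}; cost 1
[col 3] MOY: children MY:{A,G}, O:{A} ∩→ {A}; cost 0
[col 3] BIMOTXY: children BITX:{C}, MOY:{A} ∪→ {A,C}; cost 1
[col 4] TX: children T:{T}, X:{T} ∩→ {T}; cost 0
[col 4] BTX: children B:{G}, TX:{T} ∪→ {G,T}; cost 1
[col 4] BITX: children BTX:{G,T}, I:{G} ∩→ {G}; cost 0
[col 4] MY: children M:{G}, Y:{T} ∪→ {G,T}; cost 1
[col 4] MOY: children MY:{G,T}, O:{A} ∪→ {A,G,T}; cost 1
[col 4] BIMOTXY: children BITX:{G}, MOY:{A,G,T} ∩→ {G}; cost 0
[col 5] TX: children T:{C}, X:{C} ∩→ {C}; cost 0
[col 5] BTX: children B:{T}, TX:{C} ∪→ {C,T}; cost 1
[col 5] BITX: children BTX:{C,T}, I:{A} ∪→ {A,C,T}; cost 1
[col 5] MY: children M:{C}, Y:{T} ∪→ {C,T}; cost 1
[col 5] MOY: children MY:{C,T}, O:{G} ∪→ {C,G,T}; cost 1
[col 5] BIMOTXY: children BITX:{A,C,T}, MOY:{C,G,T} ∩→ {C,T}; cost 0
[col 6] TX: children T:{A}, X:{T} ∪→ {A,T}; cost 1
[col 6] BTX: children B:{G}, TX:{A,T} ∪→ {A,G,T}; cost 1
[col 6] BITX: children BTX:{A,G,T}, I:{G} ∩→ {G}; cost 0
[col 6] MY: children M:{C}, Y:{A} ∪→ {A,C}; cost 1
[col 6] MOY: children MY:{A,C}, O:{C} ∩→ {C}; cost 0
[col 6] BIMOTXY: children BITX:{G}, MOY:{C} ∪→ {C,G}; cost 1
[col 7] TX: children T:{A}, X:{G} ∪→ {A,G}; cost 1
[col 7] BTX: children B:{T}, TX:{A,G} ∪→ {A,G,T}; cost 1
[col 7] BITX: children BTX:{A,G,T}, I:{C} ∪→ {A,C,G,T}; cost 1
[col 7] MY: children M:{T}, Y:{T} ∩→ {T}; cost 0
[col 7] MOY: children MY:{T}, O:{G} ∪→ {G,T}; cost 1
[col 7] BIMOTXY: children BITX:{A,C,G,T}, MOY:{G,T} ∩→ {G,T}; cost 0
per-site changes: [3, 4, 3, 4, 3, 4, 4, 4]; total = 29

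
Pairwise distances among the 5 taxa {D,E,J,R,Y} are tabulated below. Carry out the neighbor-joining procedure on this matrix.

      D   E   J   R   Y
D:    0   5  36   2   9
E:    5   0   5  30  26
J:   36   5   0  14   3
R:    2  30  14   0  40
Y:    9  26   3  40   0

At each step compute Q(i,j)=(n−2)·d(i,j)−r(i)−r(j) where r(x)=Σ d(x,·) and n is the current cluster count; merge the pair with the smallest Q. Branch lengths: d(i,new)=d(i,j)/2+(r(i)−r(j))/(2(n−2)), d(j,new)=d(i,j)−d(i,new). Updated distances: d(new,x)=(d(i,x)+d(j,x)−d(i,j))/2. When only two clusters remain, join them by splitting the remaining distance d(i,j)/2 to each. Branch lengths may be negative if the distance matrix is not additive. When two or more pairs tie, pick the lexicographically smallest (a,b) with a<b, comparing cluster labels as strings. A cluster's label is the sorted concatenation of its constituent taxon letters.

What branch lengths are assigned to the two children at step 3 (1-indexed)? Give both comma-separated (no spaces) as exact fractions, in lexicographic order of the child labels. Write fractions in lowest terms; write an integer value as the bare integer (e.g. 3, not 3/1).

1. join D+R (d=2, Q=-132) ⇒ DR; edges |D|=-14/3, |R|=20/3
  updated: d(DR,E)=33/2, d(DR,J)=24, d(DR,Y)=47/2
2. join DR+E (d=33/2, Q=-157/2) ⇒ DER; edges |DR|=99/8, |E|=33/8
  updated: d(DER,J)=25/4, d(DER,Y)=33/2
3. join DER+J (d=25/4, Q=-103/4) ⇒ DEJR; edges |DER|=79/8, |J|=-29/8
  updated: d(DEJR,Y)=53/8
4. join DEJR+Y (d=53/8) ⇒ DEJRY; edges |DEJR|=53/16, |Y|=53/16
final tree: ((((D:-14/3,R:20/3):99/8,E:33/8):79/8,J:-29/8):53/16,Y:53/16)
total length: 251/8

79/8,-29/8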